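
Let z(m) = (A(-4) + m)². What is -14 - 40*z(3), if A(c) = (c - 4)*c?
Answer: -49014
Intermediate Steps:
A(c) = c*(-4 + c) (A(c) = (-4 + c)*c = c*(-4 + c))
z(m) = (32 + m)² (z(m) = (-4*(-4 - 4) + m)² = (-4*(-8) + m)² = (32 + m)²)
-14 - 40*z(3) = -14 - 40*(32 + 3)² = -14 - 40*35² = -14 - 40*1225 = -14 - 49000 = -49014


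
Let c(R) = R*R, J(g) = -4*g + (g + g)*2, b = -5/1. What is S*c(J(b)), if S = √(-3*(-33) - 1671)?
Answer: 0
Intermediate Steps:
b = -5 (b = -5*1 = -5)
J(g) = 0 (J(g) = -4*g + (2*g)*2 = -4*g + 4*g = 0)
c(R) = R²
S = 2*I*√393 (S = √(99 - 1671) = √(-1572) = 2*I*√393 ≈ 39.648*I)
S*c(J(b)) = (2*I*√393)*0² = (2*I*√393)*0 = 0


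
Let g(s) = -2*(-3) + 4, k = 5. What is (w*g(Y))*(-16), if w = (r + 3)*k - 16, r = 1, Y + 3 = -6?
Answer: -640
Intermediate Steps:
Y = -9 (Y = -3 - 6 = -9)
g(s) = 10 (g(s) = 6 + 4 = 10)
w = 4 (w = (1 + 3)*5 - 16 = 4*5 - 16 = 20 - 16 = 4)
(w*g(Y))*(-16) = (4*10)*(-16) = 40*(-16) = -640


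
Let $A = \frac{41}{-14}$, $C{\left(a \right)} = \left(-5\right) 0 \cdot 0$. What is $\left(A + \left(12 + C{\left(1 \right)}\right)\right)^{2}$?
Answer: $\frac{16129}{196} \approx 82.291$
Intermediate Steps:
$C{\left(a \right)} = 0$ ($C{\left(a \right)} = 0 \cdot 0 = 0$)
$A = - \frac{41}{14}$ ($A = 41 \left(- \frac{1}{14}\right) = - \frac{41}{14} \approx -2.9286$)
$\left(A + \left(12 + C{\left(1 \right)}\right)\right)^{2} = \left(- \frac{41}{14} + \left(12 + 0\right)\right)^{2} = \left(- \frac{41}{14} + 12\right)^{2} = \left(\frac{127}{14}\right)^{2} = \frac{16129}{196}$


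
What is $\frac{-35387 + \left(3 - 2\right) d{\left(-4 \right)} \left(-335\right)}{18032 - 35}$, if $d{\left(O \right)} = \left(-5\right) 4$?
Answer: $- \frac{28687}{17997} \approx -1.594$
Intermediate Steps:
$d{\left(O \right)} = -20$
$\frac{-35387 + \left(3 - 2\right) d{\left(-4 \right)} \left(-335\right)}{18032 - 35} = \frac{-35387 + \left(3 - 2\right) \left(-20\right) \left(-335\right)}{18032 - 35} = \frac{-35387 + 1 \left(-20\right) \left(-335\right)}{17997} = \left(-35387 - -6700\right) \frac{1}{17997} = \left(-35387 + 6700\right) \frac{1}{17997} = \left(-28687\right) \frac{1}{17997} = - \frac{28687}{17997}$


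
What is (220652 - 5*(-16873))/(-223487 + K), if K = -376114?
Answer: -305017/599601 ≈ -0.50870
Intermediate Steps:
(220652 - 5*(-16873))/(-223487 + K) = (220652 - 5*(-16873))/(-223487 - 376114) = (220652 + 84365)/(-599601) = 305017*(-1/599601) = -305017/599601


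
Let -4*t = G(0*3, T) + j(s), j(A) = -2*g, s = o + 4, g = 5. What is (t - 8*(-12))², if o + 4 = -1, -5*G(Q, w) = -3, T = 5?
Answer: 3869089/400 ≈ 9672.7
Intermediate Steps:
G(Q, w) = ⅗ (G(Q, w) = -⅕*(-3) = ⅗)
o = -5 (o = -4 - 1 = -5)
s = -1 (s = -5 + 4 = -1)
j(A) = -10 (j(A) = -2*5 = -10)
t = 47/20 (t = -(⅗ - 10)/4 = -¼*(-47/5) = 47/20 ≈ 2.3500)
(t - 8*(-12))² = (47/20 - 8*(-12))² = (47/20 + 96)² = (1967/20)² = 3869089/400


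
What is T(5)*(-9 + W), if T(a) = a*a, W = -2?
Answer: -275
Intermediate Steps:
T(a) = a²
T(5)*(-9 + W) = 5²*(-9 - 2) = 25*(-11) = -275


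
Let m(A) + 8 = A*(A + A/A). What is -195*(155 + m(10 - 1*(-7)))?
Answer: -88335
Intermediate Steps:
m(A) = -8 + A*(1 + A) (m(A) = -8 + A*(A + A/A) = -8 + A*(A + 1) = -8 + A*(1 + A))
-195*(155 + m(10 - 1*(-7))) = -195*(155 + (-8 + (10 - 1*(-7)) + (10 - 1*(-7))**2)) = -195*(155 + (-8 + (10 + 7) + (10 + 7)**2)) = -195*(155 + (-8 + 17 + 17**2)) = -195*(155 + (-8 + 17 + 289)) = -195*(155 + 298) = -195*453 = -88335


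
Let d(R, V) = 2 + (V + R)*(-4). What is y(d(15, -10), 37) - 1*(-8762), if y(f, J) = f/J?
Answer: 324176/37 ≈ 8761.5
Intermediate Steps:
d(R, V) = 2 - 4*R - 4*V (d(R, V) = 2 + (R + V)*(-4) = 2 + (-4*R - 4*V) = 2 - 4*R - 4*V)
y(d(15, -10), 37) - 1*(-8762) = (2 - 4*15 - 4*(-10))/37 - 1*(-8762) = (2 - 60 + 40)*(1/37) + 8762 = -18*1/37 + 8762 = -18/37 + 8762 = 324176/37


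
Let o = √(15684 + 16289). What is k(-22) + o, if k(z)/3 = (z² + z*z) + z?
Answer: 2838 + √31973 ≈ 3016.8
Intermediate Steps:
o = √31973 ≈ 178.81
k(z) = 3*z + 6*z² (k(z) = 3*((z² + z*z) + z) = 3*((z² + z²) + z) = 3*(2*z² + z) = 3*(z + 2*z²) = 3*z + 6*z²)
k(-22) + o = 3*(-22)*(1 + 2*(-22)) + √31973 = 3*(-22)*(1 - 44) + √31973 = 3*(-22)*(-43) + √31973 = 2838 + √31973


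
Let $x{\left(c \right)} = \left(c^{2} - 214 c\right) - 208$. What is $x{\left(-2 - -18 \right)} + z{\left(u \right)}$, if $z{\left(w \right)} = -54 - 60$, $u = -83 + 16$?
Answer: $-3490$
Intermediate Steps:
$x{\left(c \right)} = -208 + c^{2} - 214 c$
$u = -67$
$z{\left(w \right)} = -114$ ($z{\left(w \right)} = -54 - 60 = -114$)
$x{\left(-2 - -18 \right)} + z{\left(u \right)} = \left(-208 + \left(-2 - -18\right)^{2} - 214 \left(-2 - -18\right)\right) - 114 = \left(-208 + \left(-2 + 18\right)^{2} - 214 \left(-2 + 18\right)\right) - 114 = \left(-208 + 16^{2} - 3424\right) - 114 = \left(-208 + 256 - 3424\right) - 114 = -3376 - 114 = -3490$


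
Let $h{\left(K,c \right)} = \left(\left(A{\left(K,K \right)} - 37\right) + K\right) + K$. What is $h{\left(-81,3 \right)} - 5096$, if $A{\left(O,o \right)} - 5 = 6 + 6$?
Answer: $-5278$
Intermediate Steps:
$A{\left(O,o \right)} = 17$ ($A{\left(O,o \right)} = 5 + \left(6 + 6\right) = 5 + 12 = 17$)
$h{\left(K,c \right)} = -20 + 2 K$ ($h{\left(K,c \right)} = \left(\left(17 - 37\right) + K\right) + K = \left(-20 + K\right) + K = -20 + 2 K$)
$h{\left(-81,3 \right)} - 5096 = \left(-20 + 2 \left(-81\right)\right) - 5096 = \left(-20 - 162\right) - 5096 = -182 - 5096 = -5278$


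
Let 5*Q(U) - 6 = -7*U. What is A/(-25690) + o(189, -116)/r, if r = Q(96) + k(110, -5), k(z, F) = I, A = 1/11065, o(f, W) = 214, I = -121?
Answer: -304158040771/361294269350 ≈ -0.84186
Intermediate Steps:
Q(U) = 6/5 - 7*U/5 (Q(U) = 6/5 + (-7*U)/5 = 6/5 - 7*U/5)
A = 1/11065 ≈ 9.0375e-5
k(z, F) = -121
r = -1271/5 (r = (6/5 - 7/5*96) - 121 = (6/5 - 672/5) - 121 = -666/5 - 121 = -1271/5 ≈ -254.20)
A/(-25690) + o(189, -116)/r = (1/11065)/(-25690) + 214/(-1271/5) = (1/11065)*(-1/25690) + 214*(-5/1271) = -1/284259850 - 1070/1271 = -304158040771/361294269350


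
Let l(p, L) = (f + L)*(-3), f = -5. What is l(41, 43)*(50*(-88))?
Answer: 501600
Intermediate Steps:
l(p, L) = 15 - 3*L (l(p, L) = (-5 + L)*(-3) = 15 - 3*L)
l(41, 43)*(50*(-88)) = (15 - 3*43)*(50*(-88)) = (15 - 129)*(-4400) = -114*(-4400) = 501600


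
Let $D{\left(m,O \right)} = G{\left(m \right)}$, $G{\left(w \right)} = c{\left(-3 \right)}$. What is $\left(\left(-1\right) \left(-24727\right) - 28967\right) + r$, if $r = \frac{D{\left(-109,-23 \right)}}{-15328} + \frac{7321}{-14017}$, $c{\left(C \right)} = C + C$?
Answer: $- \frac{455543527213}{107426288} \approx -4240.5$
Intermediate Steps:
$c{\left(C \right)} = 2 C$
$G{\left(w \right)} = -6$ ($G{\left(w \right)} = 2 \left(-3\right) = -6$)
$D{\left(m,O \right)} = -6$
$r = - \frac{56066093}{107426288}$ ($r = - \frac{6}{-15328} + \frac{7321}{-14017} = \left(-6\right) \left(- \frac{1}{15328}\right) + 7321 \left(- \frac{1}{14017}\right) = \frac{3}{7664} - \frac{7321}{14017} = - \frac{56066093}{107426288} \approx -0.5219$)
$\left(\left(-1\right) \left(-24727\right) - 28967\right) + r = \left(\left(-1\right) \left(-24727\right) - 28967\right) - \frac{56066093}{107426288} = \left(24727 - 28967\right) - \frac{56066093}{107426288} = -4240 - \frac{56066093}{107426288} = - \frac{455543527213}{107426288}$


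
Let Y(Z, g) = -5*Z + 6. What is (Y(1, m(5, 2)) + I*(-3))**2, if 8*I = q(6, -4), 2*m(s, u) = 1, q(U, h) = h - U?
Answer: 361/16 ≈ 22.563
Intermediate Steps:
m(s, u) = 1/2 (m(s, u) = (1/2)*1 = 1/2)
I = -5/4 (I = (-4 - 1*6)/8 = (-4 - 6)/8 = (1/8)*(-10) = -5/4 ≈ -1.2500)
Y(Z, g) = 6 - 5*Z
(Y(1, m(5, 2)) + I*(-3))**2 = ((6 - 5*1) - 5/4*(-3))**2 = ((6 - 5) + 15/4)**2 = (1 + 15/4)**2 = (19/4)**2 = 361/16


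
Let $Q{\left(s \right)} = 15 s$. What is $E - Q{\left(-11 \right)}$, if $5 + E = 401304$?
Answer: $401464$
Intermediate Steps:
$E = 401299$ ($E = -5 + 401304 = 401299$)
$E - Q{\left(-11 \right)} = 401299 - 15 \left(-11\right) = 401299 - -165 = 401299 + 165 = 401464$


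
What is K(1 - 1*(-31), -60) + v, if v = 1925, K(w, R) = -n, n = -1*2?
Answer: 1927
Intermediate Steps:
n = -2
K(w, R) = 2 (K(w, R) = -1*(-2) = 2)
K(1 - 1*(-31), -60) + v = 2 + 1925 = 1927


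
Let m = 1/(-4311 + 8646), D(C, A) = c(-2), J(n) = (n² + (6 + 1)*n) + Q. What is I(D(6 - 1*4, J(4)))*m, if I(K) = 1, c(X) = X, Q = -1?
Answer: 1/4335 ≈ 0.00023068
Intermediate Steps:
J(n) = -1 + n² + 7*n (J(n) = (n² + (6 + 1)*n) - 1 = (n² + 7*n) - 1 = -1 + n² + 7*n)
D(C, A) = -2
m = 1/4335 ≈ 0.00023068
I(D(6 - 1*4, J(4)))*m = 1*(1/4335) = 1/4335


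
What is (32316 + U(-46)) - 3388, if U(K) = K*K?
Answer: 31044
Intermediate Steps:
U(K) = K²
(32316 + U(-46)) - 3388 = (32316 + (-46)²) - 3388 = (32316 + 2116) - 3388 = 34432 - 3388 = 31044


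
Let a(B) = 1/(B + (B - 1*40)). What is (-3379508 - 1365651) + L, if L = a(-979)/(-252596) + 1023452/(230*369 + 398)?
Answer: -51050230672015639003/10758408686136 ≈ -4.7451e+6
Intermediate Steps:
a(B) = 1/(-40 + 2*B) (a(B) = 1/(B + (B - 40)) = 1/(B + (-40 + B)) = 1/(-40 + 2*B))
L = 129130680776621/10758408686136 (L = (1/(2*(-20 - 979)))/(-252596) + 1023452/(230*369 + 398) = ((½)/(-999))*(-1/252596) + 1023452/(84870 + 398) = ((½)*(-1/999))*(-1/252596) + 1023452/85268 = -1/1998*(-1/252596) + 1023452*(1/85268) = 1/504686808 + 255863/21317 = 129130680776621/10758408686136 ≈ 12.003)
(-3379508 - 1365651) + L = (-3379508 - 1365651) + 129130680776621/10758408686136 = -4745159 + 129130680776621/10758408686136 = -51050230672015639003/10758408686136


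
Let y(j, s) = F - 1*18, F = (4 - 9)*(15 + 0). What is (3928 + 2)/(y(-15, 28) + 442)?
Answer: 3930/349 ≈ 11.261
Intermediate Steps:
F = -75 (F = -5*15 = -75)
y(j, s) = -93 (y(j, s) = -75 - 1*18 = -75 - 18 = -93)
(3928 + 2)/(y(-15, 28) + 442) = (3928 + 2)/(-93 + 442) = 3930/349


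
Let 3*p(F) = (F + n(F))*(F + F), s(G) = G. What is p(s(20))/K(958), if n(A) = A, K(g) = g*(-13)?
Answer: -800/18681 ≈ -0.042824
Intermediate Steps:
K(g) = -13*g
p(F) = 4*F**2/3 (p(F) = ((F + F)*(F + F))/3 = ((2*F)*(2*F))/3 = (4*F**2)/3 = 4*F**2/3)
p(s(20))/K(958) = ((4/3)*20**2)/((-13*958)) = ((4/3)*400)/(-12454) = (1600/3)*(-1/12454) = -800/18681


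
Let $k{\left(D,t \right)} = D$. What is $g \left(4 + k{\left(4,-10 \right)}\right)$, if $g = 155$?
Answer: $1240$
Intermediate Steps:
$g \left(4 + k{\left(4,-10 \right)}\right) = 155 \left(4 + 4\right) = 155 \cdot 8 = 1240$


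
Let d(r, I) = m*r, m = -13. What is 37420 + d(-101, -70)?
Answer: 38733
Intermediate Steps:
d(r, I) = -13*r
37420 + d(-101, -70) = 37420 - 13*(-101) = 37420 + 1313 = 38733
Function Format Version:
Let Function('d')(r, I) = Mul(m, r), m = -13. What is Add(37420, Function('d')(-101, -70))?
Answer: 38733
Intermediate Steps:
Function('d')(r, I) = Mul(-13, r)
Add(37420, Function('d')(-101, -70)) = Add(37420, Mul(-13, -101)) = Add(37420, 1313) = 38733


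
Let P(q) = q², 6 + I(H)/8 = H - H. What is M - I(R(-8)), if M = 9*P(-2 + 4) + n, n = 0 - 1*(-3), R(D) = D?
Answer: 87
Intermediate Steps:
I(H) = -48 (I(H) = -48 + 8*(H - H) = -48 + 8*0 = -48 + 0 = -48)
n = 3 (n = 0 + 3 = 3)
M = 39 (M = 9*(-2 + 4)² + 3 = 9*2² + 3 = 9*4 + 3 = 36 + 3 = 39)
M - I(R(-8)) = 39 - 1*(-48) = 39 + 48 = 87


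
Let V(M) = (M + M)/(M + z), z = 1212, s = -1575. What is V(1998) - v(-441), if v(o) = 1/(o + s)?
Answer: 1343191/1078560 ≈ 1.2454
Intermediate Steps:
v(o) = 1/(-1575 + o) (v(o) = 1/(o - 1575) = 1/(-1575 + o))
V(M) = 2*M/(1212 + M) (V(M) = (M + M)/(M + 1212) = (2*M)/(1212 + M) = 2*M/(1212 + M))
V(1998) - v(-441) = 2*1998/(1212 + 1998) - 1/(-1575 - 441) = 2*1998/3210 - 1/(-2016) = 2*1998*(1/3210) - 1*(-1/2016) = 666/535 + 1/2016 = 1343191/1078560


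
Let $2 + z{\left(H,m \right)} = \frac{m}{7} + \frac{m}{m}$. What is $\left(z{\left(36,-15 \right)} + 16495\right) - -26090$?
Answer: $\frac{298073}{7} \approx 42582.0$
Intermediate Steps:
$z{\left(H,m \right)} = -1 + \frac{m}{7}$ ($z{\left(H,m \right)} = -2 + \left(\frac{m}{7} + \frac{m}{m}\right) = -2 + \left(m \frac{1}{7} + 1\right) = -2 + \left(\frac{m}{7} + 1\right) = -2 + \left(1 + \frac{m}{7}\right) = -1 + \frac{m}{7}$)
$\left(z{\left(36,-15 \right)} + 16495\right) - -26090 = \left(\left(-1 + \frac{1}{7} \left(-15\right)\right) + 16495\right) - -26090 = \left(\left(-1 - \frac{15}{7}\right) + 16495\right) + 26090 = \left(- \frac{22}{7} + 16495\right) + 26090 = \frac{115443}{7} + 26090 = \frac{298073}{7}$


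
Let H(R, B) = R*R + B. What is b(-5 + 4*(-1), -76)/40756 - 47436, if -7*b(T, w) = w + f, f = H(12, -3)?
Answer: -13533111377/285292 ≈ -47436.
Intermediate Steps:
H(R, B) = B + R² (H(R, B) = R² + B = B + R²)
f = 141 (f = -3 + 12² = -3 + 144 = 141)
b(T, w) = -141/7 - w/7 (b(T, w) = -(w + 141)/7 = -(141 + w)/7 = -141/7 - w/7)
b(-5 + 4*(-1), -76)/40756 - 47436 = (-141/7 - ⅐*(-76))/40756 - 47436 = (-141/7 + 76/7)*(1/40756) - 47436 = -65/7*1/40756 - 47436 = -65/285292 - 47436 = -13533111377/285292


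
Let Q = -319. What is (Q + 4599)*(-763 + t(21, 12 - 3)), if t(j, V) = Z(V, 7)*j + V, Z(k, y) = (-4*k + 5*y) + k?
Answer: -2508080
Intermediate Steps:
Z(k, y) = -3*k + 5*y
t(j, V) = V + j*(35 - 3*V) (t(j, V) = (-3*V + 5*7)*j + V = (-3*V + 35)*j + V = (35 - 3*V)*j + V = j*(35 - 3*V) + V = V + j*(35 - 3*V))
(Q + 4599)*(-763 + t(21, 12 - 3)) = (-319 + 4599)*(-763 + ((12 - 3) - 1*21*(-35 + 3*(12 - 3)))) = 4280*(-763 + (9 - 1*21*(-35 + 3*9))) = 4280*(-763 + (9 - 1*21*(-35 + 27))) = 4280*(-763 + (9 - 1*21*(-8))) = 4280*(-763 + (9 + 168)) = 4280*(-763 + 177) = 4280*(-586) = -2508080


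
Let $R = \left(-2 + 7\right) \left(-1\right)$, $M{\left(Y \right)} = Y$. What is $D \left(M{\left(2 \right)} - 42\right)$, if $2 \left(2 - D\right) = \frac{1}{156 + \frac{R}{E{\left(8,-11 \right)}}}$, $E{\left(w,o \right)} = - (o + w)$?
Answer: $- \frac{36980}{463} \approx -79.87$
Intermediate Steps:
$R = -5$ ($R = 5 \left(-1\right) = -5$)
$E{\left(w,o \right)} = - o - w$
$D = \frac{1849}{926}$ ($D = 2 - \frac{1}{2 \left(156 - \frac{5}{\left(-1\right) \left(-11\right) - 8}\right)} = 2 - \frac{1}{2 \left(156 - \frac{5}{11 - 8}\right)} = 2 - \frac{1}{2 \left(156 - \frac{5}{3}\right)} = 2 - \frac{1}{2 \cdot \frac{463}{3}} = 2 - \frac{3}{926} = \frac{1849}{926} \approx 1.9968$)
$D \left(M{\left(2 \right)} - 42\right) = \frac{1849 \left(2 - 42\right)}{926} = \frac{1849}{926} \left(-40\right) = - \frac{36980}{463}$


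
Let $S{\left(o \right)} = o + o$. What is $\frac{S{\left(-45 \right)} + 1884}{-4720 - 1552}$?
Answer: $- \frac{897}{3136} \approx -0.28603$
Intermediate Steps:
$S{\left(o \right)} = 2 o$
$\frac{S{\left(-45 \right)} + 1884}{-4720 - 1552} = \frac{2 \left(-45\right) + 1884}{-4720 - 1552} = \frac{-90 + 1884}{-6272} = 1794 \left(- \frac{1}{6272}\right) = - \frac{897}{3136}$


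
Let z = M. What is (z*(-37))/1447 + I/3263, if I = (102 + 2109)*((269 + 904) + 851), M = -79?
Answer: 6484955357/4721561 ≈ 1373.5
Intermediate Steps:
z = -79
I = 4475064 (I = 2211*(1173 + 851) = 2211*2024 = 4475064)
(z*(-37))/1447 + I/3263 = -79*(-37)/1447 + 4475064/3263 = 2923*(1/1447) + 4475064*(1/3263) = 2923/1447 + 4475064/3263 = 6484955357/4721561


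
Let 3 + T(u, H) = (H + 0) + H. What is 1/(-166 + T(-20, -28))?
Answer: -1/225 ≈ -0.0044444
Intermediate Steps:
T(u, H) = -3 + 2*H (T(u, H) = -3 + ((H + 0) + H) = -3 + (H + H) = -3 + 2*H)
1/(-166 + T(-20, -28)) = 1/(-166 + (-3 + 2*(-28))) = 1/(-166 + (-3 - 56)) = 1/(-166 - 59) = 1/(-225) = -1/225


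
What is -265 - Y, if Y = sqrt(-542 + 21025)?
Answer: -265 - sqrt(20483) ≈ -408.12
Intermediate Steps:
Y = sqrt(20483) ≈ 143.12
-265 - Y = -265 - sqrt(20483)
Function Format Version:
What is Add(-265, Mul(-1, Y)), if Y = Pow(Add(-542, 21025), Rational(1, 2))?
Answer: Add(-265, Mul(-1, Pow(20483, Rational(1, 2)))) ≈ -408.12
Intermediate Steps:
Y = Pow(20483, Rational(1, 2)) ≈ 143.12
Add(-265, Mul(-1, Y)) = Add(-265, Mul(-1, Pow(20483, Rational(1, 2))))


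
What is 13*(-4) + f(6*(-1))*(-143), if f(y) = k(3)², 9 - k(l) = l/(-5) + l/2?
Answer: -943423/100 ≈ -9434.2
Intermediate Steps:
k(l) = 9 - 3*l/10 (k(l) = 9 - (l/(-5) + l/2) = 9 - (l*(-⅕) + l*(½)) = 9 - (-l/5 + l/2) = 9 - 3*l/10)
f(y) = 6561/100 (f(y) = (9 - 3/10*3)² = (9 - 9/10)² = (81/10)² = 6561/100)
13*(-4) + f(6*(-1))*(-143) = 13*(-4) + (6561/100)*(-143) = -52 - 938223/100 = -943423/100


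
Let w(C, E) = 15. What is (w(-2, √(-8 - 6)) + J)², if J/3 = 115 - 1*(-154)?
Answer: 675684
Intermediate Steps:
J = 807 (J = 3*(115 - 1*(-154)) = 3*(115 + 154) = 3*269 = 807)
(w(-2, √(-8 - 6)) + J)² = (15 + 807)² = 822² = 675684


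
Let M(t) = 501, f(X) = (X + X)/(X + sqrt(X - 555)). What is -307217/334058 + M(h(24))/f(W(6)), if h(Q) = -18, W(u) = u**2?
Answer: 41687156/167029 + 167*I*sqrt(519)/24 ≈ 249.58 + 158.52*I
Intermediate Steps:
f(X) = 2*X/(X + sqrt(-555 + X)) (f(X) = (2*X)/(X + sqrt(-555 + X)) = 2*X/(X + sqrt(-555 + X)))
-307217/334058 + M(h(24))/f(W(6)) = -307217/334058 + 501/((2*6**2/(6**2 + sqrt(-555 + 6**2)))) = -307217*1/334058 + 501/((2*36/(36 + sqrt(-555 + 36)))) = -307217/334058 + 501/((2*36/(36 + sqrt(-519)))) = -307217/334058 + 501/((2*36/(36 + I*sqrt(519)))) = -307217/334058 + 501/((72/(36 + I*sqrt(519)))) = -307217/334058 + 501*(1/2 + I*sqrt(519)/72) = -307217/334058 + (501/2 + 167*I*sqrt(519)/24) = 41687156/167029 + 167*I*sqrt(519)/24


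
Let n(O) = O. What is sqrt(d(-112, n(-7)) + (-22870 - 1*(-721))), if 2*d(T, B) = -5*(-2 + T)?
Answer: 2*I*sqrt(5466) ≈ 147.86*I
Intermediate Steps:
d(T, B) = 5 - 5*T/2 (d(T, B) = (-5*(-2 + T))/2 = (10 - 5*T)/2 = 5 - 5*T/2)
sqrt(d(-112, n(-7)) + (-22870 - 1*(-721))) = sqrt((5 - 5/2*(-112)) + (-22870 - 1*(-721))) = sqrt((5 + 280) + (-22870 + 721)) = sqrt(285 - 22149) = sqrt(-21864) = 2*I*sqrt(5466)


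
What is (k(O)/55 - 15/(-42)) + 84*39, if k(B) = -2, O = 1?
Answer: 2522767/770 ≈ 3276.3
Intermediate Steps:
(k(O)/55 - 15/(-42)) + 84*39 = (-2/55 - 15/(-42)) + 84*39 = (-2*1/55 - 15*(-1/42)) + 3276 = (-2/55 + 5/14) + 3276 = 247/770 + 3276 = 2522767/770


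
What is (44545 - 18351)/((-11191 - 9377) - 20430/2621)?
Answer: -34327237/26964579 ≈ -1.2730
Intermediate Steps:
(44545 - 18351)/((-11191 - 9377) - 20430/2621) = 26194/(-20568 - 20430*1/2621) = 26194/(-20568 - 20430/2621) = 26194/(-53929158/2621) = 26194*(-2621/53929158) = -34327237/26964579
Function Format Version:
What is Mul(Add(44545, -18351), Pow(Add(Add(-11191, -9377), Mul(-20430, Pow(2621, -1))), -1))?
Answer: Rational(-34327237, 26964579) ≈ -1.2730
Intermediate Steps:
Mul(Add(44545, -18351), Pow(Add(Add(-11191, -9377), Mul(-20430, Pow(2621, -1))), -1)) = Mul(26194, Pow(Add(-20568, Mul(-20430, Rational(1, 2621))), -1)) = Mul(26194, Pow(Add(-20568, Rational(-20430, 2621)), -1)) = Mul(26194, Pow(Rational(-53929158, 2621), -1)) = Mul(26194, Rational(-2621, 53929158)) = Rational(-34327237, 26964579)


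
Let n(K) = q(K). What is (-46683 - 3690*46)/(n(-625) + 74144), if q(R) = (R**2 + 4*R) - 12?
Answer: -216423/462257 ≈ -0.46819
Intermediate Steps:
q(R) = -12 + R**2 + 4*R
n(K) = -12 + K**2 + 4*K
(-46683 - 3690*46)/(n(-625) + 74144) = (-46683 - 3690*46)/((-12 + (-625)**2 + 4*(-625)) + 74144) = (-46683 - 169740)/((-12 + 390625 - 2500) + 74144) = -216423/(388113 + 74144) = -216423/462257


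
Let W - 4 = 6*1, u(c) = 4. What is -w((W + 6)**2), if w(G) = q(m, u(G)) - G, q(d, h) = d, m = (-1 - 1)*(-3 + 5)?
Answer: 260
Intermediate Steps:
m = -4 (m = -2*2 = -4)
W = 10 (W = 4 + 6*1 = 4 + 6 = 10)
w(G) = -4 - G
-w((W + 6)**2) = -(-4 - (10 + 6)**2) = -(-4 - 1*16**2) = -(-4 - 1*256) = -(-4 - 256) = -1*(-260) = 260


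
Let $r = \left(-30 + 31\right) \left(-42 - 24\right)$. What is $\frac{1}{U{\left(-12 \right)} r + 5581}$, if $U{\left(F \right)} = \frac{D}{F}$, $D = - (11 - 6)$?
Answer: $\frac{2}{11107} \approx 0.00018007$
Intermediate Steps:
$D = -5$ ($D = - (11 - 6) = \left(-1\right) 5 = -5$)
$r = -66$ ($r = 1 \left(-66\right) = -66$)
$U{\left(F \right)} = - \frac{5}{F}$
$\frac{1}{U{\left(-12 \right)} r + 5581} = \frac{1}{- \frac{5}{-12} \left(-66\right) + 5581} = \frac{1}{\left(-5\right) \left(- \frac{1}{12}\right) \left(-66\right) + 5581} = \frac{1}{\frac{5}{12} \left(-66\right) + 5581} = \frac{1}{- \frac{55}{2} + 5581} = \frac{1}{\frac{11107}{2}} = \frac{2}{11107}$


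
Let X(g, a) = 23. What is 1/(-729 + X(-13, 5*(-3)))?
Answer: -1/706 ≈ -0.0014164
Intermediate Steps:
1/(-729 + X(-13, 5*(-3))) = 1/(-729 + 23) = 1/(-706) = -1/706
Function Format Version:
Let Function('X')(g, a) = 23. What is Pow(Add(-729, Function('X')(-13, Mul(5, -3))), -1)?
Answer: Rational(-1, 706) ≈ -0.0014164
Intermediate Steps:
Pow(Add(-729, Function('X')(-13, Mul(5, -3))), -1) = Pow(Add(-729, 23), -1) = Pow(-706, -1) = Rational(-1, 706)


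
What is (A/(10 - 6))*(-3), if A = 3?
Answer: -9/4 ≈ -2.2500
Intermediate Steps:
(A/(10 - 6))*(-3) = (3/(10 - 6))*(-3) = (3/4)*(-3) = ((¼)*3)*(-3) = (¾)*(-3) = -9/4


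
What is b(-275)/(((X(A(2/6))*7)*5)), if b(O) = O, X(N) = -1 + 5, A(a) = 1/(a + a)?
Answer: -55/28 ≈ -1.9643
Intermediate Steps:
A(a) = 1/(2*a)
X(N) = 4
b(-275)/(((X(A(2/6))*7)*5)) = -275/((4*7)*5) = -275/(28*5) = -275/140 = -275*1/140 = -55/28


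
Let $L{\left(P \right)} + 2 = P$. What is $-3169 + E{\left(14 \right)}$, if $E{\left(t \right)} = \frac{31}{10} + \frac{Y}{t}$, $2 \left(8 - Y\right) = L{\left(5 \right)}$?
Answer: $- \frac{443161}{140} \approx -3165.4$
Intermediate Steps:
$L{\left(P \right)} = -2 + P$
$Y = \frac{13}{2}$ ($Y = 8 - \frac{-2 + 5}{2} = 8 - \frac{3}{2} = \frac{13}{2} \approx 6.5$)
$E{\left(t \right)} = \frac{31}{10} + \frac{13}{2 t}$
$-3169 + E{\left(14 \right)} = -3169 + \frac{65 + 31 \cdot 14}{10 \cdot 14} = -3169 + \frac{1}{10} \cdot \frac{1}{14} \left(65 + 434\right) = -3169 + \frac{1}{10} \cdot \frac{1}{14} \cdot 499 = -3169 + \frac{499}{140} = - \frac{443161}{140}$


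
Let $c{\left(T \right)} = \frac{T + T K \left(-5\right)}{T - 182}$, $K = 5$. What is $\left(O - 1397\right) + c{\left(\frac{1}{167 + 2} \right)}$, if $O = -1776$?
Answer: $- \frac{97591937}{30757} \approx -3173.0$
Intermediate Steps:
$c{\left(T \right)} = - \frac{24 T}{-182 + T}$ ($c{\left(T \right)} = \frac{T + T 5 \left(-5\right)}{T - 182} = \frac{T + 5 T \left(-5\right)}{-182 + T} = \frac{T - 25 T}{-182 + T} = \frac{\left(-24\right) T}{-182 + T} = - \frac{24 T}{-182 + T}$)
$\left(O - 1397\right) + c{\left(\frac{1}{167 + 2} \right)} = \left(-1776 - 1397\right) - \frac{24}{\left(167 + 2\right) \left(-182 + \frac{1}{167 + 2}\right)} = -3173 - \frac{24}{169 \left(-182 + \frac{1}{169}\right)} = -3173 - \frac{24}{169 \left(- \frac{30757}{169}\right)} = -3173 - \frac{24}{169} \left(- \frac{169}{30757}\right) = -3173 + \frac{24}{30757} = - \frac{97591937}{30757}$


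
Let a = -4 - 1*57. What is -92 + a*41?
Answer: -2593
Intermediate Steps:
a = -61 (a = -4 - 57 = -61)
-92 + a*41 = -92 - 61*41 = -92 - 2501 = -2593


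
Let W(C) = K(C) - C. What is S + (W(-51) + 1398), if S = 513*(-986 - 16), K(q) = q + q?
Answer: -512679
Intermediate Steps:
K(q) = 2*q
W(C) = C (W(C) = 2*C - C = C)
S = -514026 (S = 513*(-1002) = -514026)
S + (W(-51) + 1398) = -514026 + (-51 + 1398) = -514026 + 1347 = -512679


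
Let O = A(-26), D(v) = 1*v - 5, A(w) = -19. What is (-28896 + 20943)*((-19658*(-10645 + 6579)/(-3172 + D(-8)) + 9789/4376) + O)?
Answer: 2783588274631659/13937560 ≈ 1.9972e+8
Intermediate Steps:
D(v) = -5 + v (D(v) = v - 5 = -5 + v)
O = -19
(-28896 + 20943)*((-19658*(-10645 + 6579)/(-3172 + D(-8)) + 9789/4376) + O) = (-28896 + 20943)*((-19658*(-10645 + 6579)/(-3172 + (-5 - 8)) + 9789/4376) - 19) = -7953*((-19658*(-4066/(-3172 - 13)) + 9789*(1/4376)) - 19) = -7953*((-19658/((-3185*(-1/4066))) + 9789/4376) - 19) = -7953*((-19658/3185/4066 + 9789/4376) - 19) = -7953*((-19658*4066/3185 + 9789/4376) - 19) = -7953*((-79929428/3185 + 9789/4376) - 19) = -7953*(-349739998963/13937560 - 19) = -7953*(-350004812603/13937560) = 2783588274631659/13937560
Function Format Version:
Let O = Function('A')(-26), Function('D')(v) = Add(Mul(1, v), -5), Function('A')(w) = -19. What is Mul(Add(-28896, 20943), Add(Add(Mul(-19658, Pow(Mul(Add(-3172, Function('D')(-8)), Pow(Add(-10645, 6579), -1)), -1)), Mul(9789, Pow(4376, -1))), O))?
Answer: Rational(2783588274631659, 13937560) ≈ 1.9972e+8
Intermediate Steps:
Function('D')(v) = Add(-5, v) (Function('D')(v) = Add(v, -5) = Add(-5, v))
O = -19
Mul(Add(-28896, 20943), Add(Add(Mul(-19658, Pow(Mul(Add(-3172, Function('D')(-8)), Pow(Add(-10645, 6579), -1)), -1)), Mul(9789, Pow(4376, -1))), O)) = Mul(Add(-28896, 20943), Add(Add(Mul(-19658, Pow(Mul(Add(-3172, Add(-5, -8)), Pow(Add(-10645, 6579), -1)), -1)), Mul(9789, Pow(4376, -1))), -19)) = Mul(-7953, Add(Add(Mul(-19658, Pow(Mul(Add(-3172, -13), Pow(-4066, -1)), -1)), Mul(9789, Rational(1, 4376))), -19)) = Mul(-7953, Add(Add(Mul(-19658, Pow(Mul(-3185, Rational(-1, 4066)), -1)), Rational(9789, 4376)), -19)) = Mul(-7953, Add(Add(Mul(-19658, Pow(Rational(3185, 4066), -1)), Rational(9789, 4376)), -19)) = Mul(-7953, Add(Add(Mul(-19658, Rational(4066, 3185)), Rational(9789, 4376)), -19)) = Mul(-7953, Add(Add(Rational(-79929428, 3185), Rational(9789, 4376)), -19)) = Mul(-7953, Add(Rational(-349739998963, 13937560), -19)) = Mul(-7953, Rational(-350004812603, 13937560)) = Rational(2783588274631659, 13937560)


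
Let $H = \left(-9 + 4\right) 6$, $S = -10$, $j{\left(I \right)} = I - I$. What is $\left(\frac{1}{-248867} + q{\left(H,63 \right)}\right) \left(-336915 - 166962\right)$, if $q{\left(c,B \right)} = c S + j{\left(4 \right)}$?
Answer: $- \frac{37619506703823}{248867} \approx -1.5116 \cdot 10^{8}$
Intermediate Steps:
$j{\left(I \right)} = 0$
$H = -30$ ($H = \left(-5\right) 6 = -30$)
$q{\left(c,B \right)} = - 10 c$ ($q{\left(c,B \right)} = c \left(-10\right) + 0 = - 10 c + 0 = - 10 c$)
$\left(\frac{1}{-248867} + q{\left(H,63 \right)}\right) \left(-336915 - 166962\right) = \left(\frac{1}{-248867} - -300\right) \left(-336915 - 166962\right) = \left(- \frac{1}{248867} + 300\right) \left(-503877\right) = \frac{74660099}{248867} \left(-503877\right) = - \frac{37619506703823}{248867}$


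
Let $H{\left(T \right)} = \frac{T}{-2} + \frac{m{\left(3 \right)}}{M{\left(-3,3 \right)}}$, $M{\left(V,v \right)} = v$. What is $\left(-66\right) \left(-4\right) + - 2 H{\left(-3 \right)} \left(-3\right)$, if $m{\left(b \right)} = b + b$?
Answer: $285$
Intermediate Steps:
$m{\left(b \right)} = 2 b$
$H{\left(T \right)} = 2 - \frac{T}{2}$ ($H{\left(T \right)} = \frac{T}{-2} + \frac{2 \cdot 3}{3} = T \left(- \frac{1}{2}\right) + 6 \cdot \frac{1}{3} = - \frac{T}{2} + 2 = 2 - \frac{T}{2}$)
$\left(-66\right) \left(-4\right) + - 2 H{\left(-3 \right)} \left(-3\right) = \left(-66\right) \left(-4\right) + - 2 \left(2 - - \frac{3}{2}\right) \left(-3\right) = 264 + - 2 \left(2 + \frac{3}{2}\right) \left(-3\right) = 264 + \left(-2\right) \frac{7}{2} \left(-3\right) = 264 - -21 = 264 + 21 = 285$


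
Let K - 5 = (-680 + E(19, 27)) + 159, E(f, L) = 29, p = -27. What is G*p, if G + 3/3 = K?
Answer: 13176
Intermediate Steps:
K = -487 (K = 5 + ((-680 + 29) + 159) = 5 + (-651 + 159) = 5 - 492 = -487)
G = -488 (G = -1 - 487 = -488)
G*p = -488*(-27) = 13176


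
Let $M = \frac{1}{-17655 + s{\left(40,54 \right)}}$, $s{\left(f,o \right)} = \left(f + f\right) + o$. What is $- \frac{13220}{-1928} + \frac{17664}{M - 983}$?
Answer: $- \frac{3843839337}{345898142} \approx -11.113$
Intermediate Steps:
$s{\left(f,o \right)} = o + 2 f$ ($s{\left(f,o \right)} = 2 f + o = o + 2 f$)
$M = - \frac{1}{17521}$ ($M = \frac{1}{-17655 + \left(54 + 2 \cdot 40\right)} = \frac{1}{-17655 + \left(54 + 80\right)} = \frac{1}{-17655 + 134} = \frac{1}{-17521} = - \frac{1}{17521} \approx -5.7074 \cdot 10^{-5}$)
$- \frac{13220}{-1928} + \frac{17664}{M - 983} = - \frac{13220}{-1928} + \frac{17664}{- \frac{1}{17521} - 983} = \left(-13220\right) \left(- \frac{1}{1928}\right) + \frac{17664}{- \frac{1}{17521} - 983} = \frac{3305}{482} + \frac{17664}{- \frac{17223144}{17521}} = \frac{3305}{482} + 17664 \left(- \frac{17521}{17223144}\right) = \frac{3305}{482} - \frac{12895456}{717631} = - \frac{3843839337}{345898142}$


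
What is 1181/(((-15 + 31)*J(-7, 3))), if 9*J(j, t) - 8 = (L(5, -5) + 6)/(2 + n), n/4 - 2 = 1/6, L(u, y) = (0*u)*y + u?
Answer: 21258/289 ≈ 73.557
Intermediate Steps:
L(u, y) = u (L(u, y) = 0*y + u = 0 + u = u)
n = 26/3 (n = 8 + 4/6 = 8 + 4*(⅙) = 8 + ⅔ = 26/3 ≈ 8.6667)
J(j, t) = 289/288 (J(j, t) = 8/9 + ((5 + 6)/(2 + 26/3))/9 = 8/9 + (11/(32/3))/9 = 8/9 + (11*(3/32))/9 = 8/9 + (⅑)*(33/32) = 8/9 + 11/96 = 289/288)
1181/(((-15 + 31)*J(-7, 3))) = 1181/(((-15 + 31)*(289/288))) = 1181/((16*(289/288))) = 1181/(289/18) = 1181*(18/289) = 21258/289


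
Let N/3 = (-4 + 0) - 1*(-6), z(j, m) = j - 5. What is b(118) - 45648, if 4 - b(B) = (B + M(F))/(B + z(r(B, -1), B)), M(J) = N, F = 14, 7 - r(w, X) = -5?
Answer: -5705624/125 ≈ -45645.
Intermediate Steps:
r(w, X) = 12 (r(w, X) = 7 - 1*(-5) = 7 + 5 = 12)
z(j, m) = -5 + j
N = 6 (N = 3*((-4 + 0) - 1*(-6)) = 3*(-4 + 6) = 3*2 = 6)
M(J) = 6
b(B) = 4 - (6 + B)/(7 + B) (b(B) = 4 - (B + 6)/(B + (-5 + 12)) = 4 - (6 + B)/(B + 7) = 4 - (6 + B)/(7 + B))
b(118) - 45648 = (22 + 3*118)/(7 + 118) - 45648 = (22 + 354)/125 - 45648 = (1/125)*376 - 45648 = 376/125 - 45648 = -5705624/125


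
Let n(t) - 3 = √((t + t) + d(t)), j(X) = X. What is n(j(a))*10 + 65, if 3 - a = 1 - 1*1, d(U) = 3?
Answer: 125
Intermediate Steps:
a = 3 (a = 3 - (1 - 1*1) = 3 - (1 - 1) = 3 - 1*0 = 3 + 0 = 3)
n(t) = 3 + √(3 + 2*t) (n(t) = 3 + √((t + t) + 3) = 3 + √(2*t + 3) = 3 + √(3 + 2*t))
n(j(a))*10 + 65 = (3 + √(3 + 2*3))*10 + 65 = (3 + √(3 + 6))*10 + 65 = (3 + √9)*10 + 65 = (3 + 3)*10 + 65 = 6*10 + 65 = 60 + 65 = 125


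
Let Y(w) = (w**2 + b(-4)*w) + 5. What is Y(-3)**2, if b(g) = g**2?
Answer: 1156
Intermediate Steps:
Y(w) = 5 + w**2 + 16*w (Y(w) = (w**2 + (-4)**2*w) + 5 = (w**2 + 16*w) + 5 = 5 + w**2 + 16*w)
Y(-3)**2 = (5 + (-3)**2 + 16*(-3))**2 = (5 + 9 - 48)**2 = (-34)**2 = 1156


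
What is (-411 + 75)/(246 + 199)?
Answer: -336/445 ≈ -0.75506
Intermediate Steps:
(-411 + 75)/(246 + 199) = -336/445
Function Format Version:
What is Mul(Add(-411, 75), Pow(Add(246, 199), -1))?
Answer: Rational(-336, 445) ≈ -0.75506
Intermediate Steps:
Mul(Add(-411, 75), Pow(Add(246, 199), -1)) = Mul(-336, Pow(445, -1)) = Mul(-336, Rational(1, 445)) = Rational(-336, 445)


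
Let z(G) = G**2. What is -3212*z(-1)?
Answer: -3212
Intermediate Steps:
-3212*z(-1) = -3212*(-1)**2 = -3212*1 = -3212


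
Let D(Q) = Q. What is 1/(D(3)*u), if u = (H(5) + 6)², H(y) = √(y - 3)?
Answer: 19/1734 - √2/289 ≈ 0.0060638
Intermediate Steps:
H(y) = √(-3 + y)
u = (6 + √2)² (u = (√(-3 + 5) + 6)² = (√2 + 6)² = (6 + √2)² ≈ 54.971)
1/(D(3)*u) = 1/(3*(6 + √2)²)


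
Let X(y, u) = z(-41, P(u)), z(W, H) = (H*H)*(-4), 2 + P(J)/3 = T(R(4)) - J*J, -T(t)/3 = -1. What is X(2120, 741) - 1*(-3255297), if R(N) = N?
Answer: -10853595215103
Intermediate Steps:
T(t) = 3 (T(t) = -3*(-1) = 3)
P(J) = 3 - 3*J² (P(J) = -6 + 3*(3 - J*J) = -6 + 3*(3 - J²) = -6 + (9 - 3*J²) = 3 - 3*J²)
z(W, H) = -4*H² (z(W, H) = H²*(-4) = -4*H²)
X(y, u) = -4*(3 - 3*u²)²
X(2120, 741) - 1*(-3255297) = -36*(-1 + 741²)² - 1*(-3255297) = -36*(-1 + 549081)² + 3255297 = -36*549080² + 3255297 = -36*301488846400 + 3255297 = -10853598470400 + 3255297 = -10853595215103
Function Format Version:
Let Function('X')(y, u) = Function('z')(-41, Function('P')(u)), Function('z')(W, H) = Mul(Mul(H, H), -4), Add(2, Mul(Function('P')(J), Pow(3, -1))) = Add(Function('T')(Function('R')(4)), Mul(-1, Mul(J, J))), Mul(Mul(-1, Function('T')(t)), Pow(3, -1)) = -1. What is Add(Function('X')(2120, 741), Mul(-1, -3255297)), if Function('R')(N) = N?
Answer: -10853595215103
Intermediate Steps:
Function('T')(t) = 3 (Function('T')(t) = Mul(-3, -1) = 3)
Function('P')(J) = Add(3, Mul(-3, Pow(J, 2))) (Function('P')(J) = Add(-6, Mul(3, Add(3, Mul(-1, Mul(J, J))))) = Add(-6, Mul(3, Add(3, Mul(-1, Pow(J, 2))))) = Add(-6, Add(9, Mul(-3, Pow(J, 2)))) = Add(3, Mul(-3, Pow(J, 2))))
Function('z')(W, H) = Mul(-4, Pow(H, 2)) (Function('z')(W, H) = Mul(Pow(H, 2), -4) = Mul(-4, Pow(H, 2)))
Function('X')(y, u) = Mul(-4, Pow(Add(3, Mul(-3, Pow(u, 2))), 2))
Add(Function('X')(2120, 741), Mul(-1, -3255297)) = Add(Mul(-36, Pow(Add(-1, Pow(741, 2)), 2)), Mul(-1, -3255297)) = Add(Mul(-36, Pow(Add(-1, 549081), 2)), 3255297) = Add(Mul(-36, Pow(549080, 2)), 3255297) = Add(Mul(-36, 301488846400), 3255297) = Add(-10853598470400, 3255297) = -10853595215103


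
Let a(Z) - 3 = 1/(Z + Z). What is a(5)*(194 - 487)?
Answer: -9083/10 ≈ -908.30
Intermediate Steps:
a(Z) = 3 + 1/(2*Z) (a(Z) = 3 + 1/(Z + Z) = 3 + 1/(2*Z))
a(5)*(194 - 487) = (3 + (1/2)/5)*(194 - 487) = (3 + (1/2)*(1/5))*(-293) = (3 + 1/10)*(-293) = (31/10)*(-293) = -9083/10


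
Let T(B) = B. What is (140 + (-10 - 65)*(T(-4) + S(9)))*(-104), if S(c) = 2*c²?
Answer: 1217840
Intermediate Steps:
(140 + (-10 - 65)*(T(-4) + S(9)))*(-104) = (140 + (-10 - 65)*(-4 + 2*9²))*(-104) = (140 - 75*(-4 + 2*81))*(-104) = (140 - 75*(-4 + 162))*(-104) = (140 - 75*158)*(-104) = (140 - 11850)*(-104) = -11710*(-104) = 1217840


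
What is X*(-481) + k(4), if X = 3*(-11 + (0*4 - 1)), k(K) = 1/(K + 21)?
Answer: 432901/25 ≈ 17316.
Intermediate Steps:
k(K) = 1/(21 + K)
X = -36 (X = 3*(-11 + (0 - 1)) = 3*(-11 - 1) = 3*(-12) = -36)
X*(-481) + k(4) = -36*(-481) + 1/(21 + 4) = 17316 + 1/25 = 432901/25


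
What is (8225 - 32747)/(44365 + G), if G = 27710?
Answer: -8174/24025 ≈ -0.34023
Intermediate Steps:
(8225 - 32747)/(44365 + G) = (8225 - 32747)/(44365 + 27710) = -24522/72075 = -24522*1/72075 = -8174/24025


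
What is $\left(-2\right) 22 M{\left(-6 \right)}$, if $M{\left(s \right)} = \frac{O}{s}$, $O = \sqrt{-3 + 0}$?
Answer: $\frac{22 i \sqrt{3}}{3} \approx 12.702 i$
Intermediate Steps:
$O = i \sqrt{3}$ ($O = \sqrt{-3} = i \sqrt{3} \approx 1.732 i$)
$M{\left(s \right)} = \frac{i \sqrt{3}}{s}$
$\left(-2\right) 22 M{\left(-6 \right)} = \left(-2\right) 22 \frac{i \sqrt{3}}{-6} = - 44 i \sqrt{3} \left(- \frac{1}{6}\right) = - 44 \left(- \frac{i \sqrt{3}}{6}\right) = \frac{22 i \sqrt{3}}{3}$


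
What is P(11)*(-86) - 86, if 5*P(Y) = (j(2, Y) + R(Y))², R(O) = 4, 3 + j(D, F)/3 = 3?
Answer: -1806/5 ≈ -361.20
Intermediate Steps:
j(D, F) = 0 (j(D, F) = -9 + 3*3 = -9 + 9 = 0)
P(Y) = 16/5 (P(Y) = (0 + 4)²/5 = (⅕)*4² = (⅕)*16 = 16/5)
P(11)*(-86) - 86 = (16/5)*(-86) - 86 = -1376/5 - 86 = -1806/5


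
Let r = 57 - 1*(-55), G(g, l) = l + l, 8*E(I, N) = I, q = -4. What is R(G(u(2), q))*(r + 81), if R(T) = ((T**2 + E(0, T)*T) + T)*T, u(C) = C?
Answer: -86464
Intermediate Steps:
E(I, N) = I/8
G(g, l) = 2*l
r = 112 (r = 57 + 55 = 112)
R(T) = T*(T + T**2) (R(T) = ((T**2 + ((1/8)*0)*T) + T)*T = ((T**2 + 0*T) + T)*T = ((T**2 + 0) + T)*T = (T**2 + T)*T = (T + T**2)*T = T*(T + T**2))
R(G(u(2), q))*(r + 81) = ((2*(-4))**2*(1 + 2*(-4)))*(112 + 81) = ((-8)**2*(1 - 8))*193 = (64*(-7))*193 = -448*193 = -86464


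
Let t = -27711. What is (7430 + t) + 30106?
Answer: 9825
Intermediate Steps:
(7430 + t) + 30106 = (7430 - 27711) + 30106 = -20281 + 30106 = 9825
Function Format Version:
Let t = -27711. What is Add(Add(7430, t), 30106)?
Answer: 9825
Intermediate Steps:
Add(Add(7430, t), 30106) = Add(Add(7430, -27711), 30106) = Add(-20281, 30106) = 9825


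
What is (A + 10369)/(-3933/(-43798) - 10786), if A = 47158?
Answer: -2519567546/472401295 ≈ -5.3335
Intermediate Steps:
(A + 10369)/(-3933/(-43798) - 10786) = (47158 + 10369)/(-3933/(-43798) - 10786) = 57527/(-3933*(-1/43798) - 10786) = 57527/(3933/43798 - 10786) = 57527/(-472401295/43798) = 57527*(-43798/472401295) = -2519567546/472401295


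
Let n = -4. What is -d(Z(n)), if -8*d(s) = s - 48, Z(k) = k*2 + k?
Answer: -15/2 ≈ -7.5000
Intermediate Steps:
Z(k) = 3*k (Z(k) = 2*k + k = 3*k)
d(s) = 6 - s/8 (d(s) = -(s - 48)/8 = -(-48 + s)/8 = 6 - s/8)
-d(Z(n)) = -(6 - 3*(-4)/8) = -(6 - 1/8*(-12)) = -(6 + 3/2) = -1*15/2 = -15/2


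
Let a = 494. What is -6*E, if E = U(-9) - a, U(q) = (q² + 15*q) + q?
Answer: 3342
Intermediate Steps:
U(q) = q² + 16*q
E = -557 (E = -9*(16 - 9) - 1*494 = -9*7 - 494 = -63 - 494 = -557)
-6*E = -6*(-557) = 3342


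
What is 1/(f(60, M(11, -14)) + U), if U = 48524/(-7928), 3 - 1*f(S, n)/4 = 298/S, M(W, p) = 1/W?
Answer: -29730/415841 ≈ -0.071494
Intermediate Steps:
f(S, n) = 12 - 1192/S
U = -12131/1982 (U = 48524*(-1/7928) = -12131/1982 ≈ -6.1206)
1/(f(60, M(11, -14)) + U) = 1/((12 - 1192/60) - 12131/1982) = 1/((12 - 1192*1/60) - 12131/1982) = 1/((12 - 298/15) - 12131/1982) = 1/(-118/15 - 12131/1982) = 1/(-415841/29730) = -29730/415841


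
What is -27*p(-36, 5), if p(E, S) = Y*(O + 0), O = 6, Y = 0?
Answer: 0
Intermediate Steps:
p(E, S) = 0 (p(E, S) = 0*(6 + 0) = 0*6 = 0)
-27*p(-36, 5) = -27*0 = 0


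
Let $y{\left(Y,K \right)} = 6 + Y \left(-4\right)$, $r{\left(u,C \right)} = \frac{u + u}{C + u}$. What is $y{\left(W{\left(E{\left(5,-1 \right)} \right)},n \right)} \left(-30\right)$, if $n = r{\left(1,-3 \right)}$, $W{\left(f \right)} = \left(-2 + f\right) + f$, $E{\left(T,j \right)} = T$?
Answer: $780$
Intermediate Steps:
$r{\left(u,C \right)} = \frac{2 u}{C + u}$
$W{\left(f \right)} = -2 + 2 f$
$n = -1$ ($n = 2 \cdot 1 \frac{1}{-3 + 1} = 2 \cdot 1 \frac{1}{-2} = 2 \cdot 1 \left(- \frac{1}{2}\right) = -1$)
$y{\left(Y,K \right)} = 6 - 4 Y$
$y{\left(W{\left(E{\left(5,-1 \right)} \right)},n \right)} \left(-30\right) = \left(6 - 4 \left(-2 + 2 \cdot 5\right)\right) \left(-30\right) = \left(6 - 4 \left(-2 + 10\right)\right) \left(-30\right) = \left(6 - 32\right) \left(-30\right) = \left(-26\right) \left(-30\right) = 780$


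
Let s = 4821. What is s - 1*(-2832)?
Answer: 7653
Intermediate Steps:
s - 1*(-2832) = 4821 - 1*(-2832) = 4821 + 2832 = 7653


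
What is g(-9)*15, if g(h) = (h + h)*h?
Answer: 2430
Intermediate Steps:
g(h) = 2*h**2 (g(h) = (2*h)*h = 2*h**2)
g(-9)*15 = (2*(-9)**2)*15 = (2*81)*15 = 162*15 = 2430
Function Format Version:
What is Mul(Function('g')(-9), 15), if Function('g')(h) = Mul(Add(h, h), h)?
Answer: 2430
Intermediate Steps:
Function('g')(h) = Mul(2, Pow(h, 2)) (Function('g')(h) = Mul(Mul(2, h), h) = Mul(2, Pow(h, 2)))
Mul(Function('g')(-9), 15) = Mul(Mul(2, Pow(-9, 2)), 15) = Mul(Mul(2, 81), 15) = Mul(162, 15) = 2430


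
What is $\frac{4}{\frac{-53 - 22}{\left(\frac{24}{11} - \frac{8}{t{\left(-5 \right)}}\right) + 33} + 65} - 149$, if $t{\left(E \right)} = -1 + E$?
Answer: $- \frac{1129683}{7585} \approx -148.94$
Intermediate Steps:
$\frac{4}{\frac{-53 - 22}{\left(\frac{24}{11} - \frac{8}{t{\left(-5 \right)}}\right) + 33} + 65} - 149 = \frac{4}{\frac{-53 - 22}{\left(\frac{24}{11} - \frac{8}{-1 - 5}\right) + 33} + 65} - 149 = \frac{4}{- \frac{75}{\left(24 \cdot \frac{1}{11} - \frac{8}{-6}\right) + 33} + 65} - 149 = \frac{4}{- \frac{75}{\left(\frac{24}{11} - - \frac{4}{3}\right) + 33} + 65} - 149 = \frac{4}{- \frac{75}{\left(\frac{24}{11} + \frac{4}{3}\right) + 33} + 65} - 149 = \frac{4}{- \frac{75}{\frac{116}{33} + 33} + 65} - 149 = \frac{4}{- \frac{75}{\frac{1205}{33}} + 65} - 149 = \frac{4}{\left(-75\right) \frac{33}{1205} + 65} - 149 = \frac{4}{- \frac{495}{241} + 65} - 149 = \frac{4}{\frac{15170}{241}} - 149 = 4 \cdot \frac{241}{15170} - 149 = \frac{482}{7585} - 149 = - \frac{1129683}{7585}$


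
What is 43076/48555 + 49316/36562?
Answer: 1984741546/887633955 ≈ 2.2360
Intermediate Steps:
43076/48555 + 49316/36562 = 43076*(1/48555) + 49316*(1/36562) = 43076/48555 + 24658/18281 = 1984741546/887633955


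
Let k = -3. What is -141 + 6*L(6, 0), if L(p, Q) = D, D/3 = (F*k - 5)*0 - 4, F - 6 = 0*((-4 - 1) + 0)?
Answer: -213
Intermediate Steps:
F = 6 (F = 6 + 0*((-4 - 1) + 0) = 6 + 0*(-5 + 0) = 6 + 0*(-5) = 6 + 0 = 6)
D = -12 (D = 3*((6*(-3) - 5)*0 - 4) = 3*((-18 - 5)*0 - 4) = 3*(-23*0 - 4) = 3*(0 - 4) = 3*(-4) = -12)
L(p, Q) = -12
-141 + 6*L(6, 0) = -141 + 6*(-12) = -141 - 72 = -213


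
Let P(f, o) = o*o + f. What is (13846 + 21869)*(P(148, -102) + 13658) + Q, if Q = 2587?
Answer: 864662737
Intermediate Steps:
P(f, o) = f + o**2 (P(f, o) = o**2 + f = f + o**2)
(13846 + 21869)*(P(148, -102) + 13658) + Q = (13846 + 21869)*((148 + (-102)**2) + 13658) + 2587 = 35715*((148 + 10404) + 13658) + 2587 = 35715*(10552 + 13658) + 2587 = 35715*24210 + 2587 = 864660150 + 2587 = 864662737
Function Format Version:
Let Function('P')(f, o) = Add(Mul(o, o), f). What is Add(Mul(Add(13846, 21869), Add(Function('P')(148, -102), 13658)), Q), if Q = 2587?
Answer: 864662737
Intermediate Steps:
Function('P')(f, o) = Add(f, Pow(o, 2)) (Function('P')(f, o) = Add(Pow(o, 2), f) = Add(f, Pow(o, 2)))
Add(Mul(Add(13846, 21869), Add(Function('P')(148, -102), 13658)), Q) = Add(Mul(Add(13846, 21869), Add(Add(148, Pow(-102, 2)), 13658)), 2587) = Add(Mul(35715, Add(Add(148, 10404), 13658)), 2587) = Add(Mul(35715, Add(10552, 13658)), 2587) = Add(Mul(35715, 24210), 2587) = Add(864660150, 2587) = 864662737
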